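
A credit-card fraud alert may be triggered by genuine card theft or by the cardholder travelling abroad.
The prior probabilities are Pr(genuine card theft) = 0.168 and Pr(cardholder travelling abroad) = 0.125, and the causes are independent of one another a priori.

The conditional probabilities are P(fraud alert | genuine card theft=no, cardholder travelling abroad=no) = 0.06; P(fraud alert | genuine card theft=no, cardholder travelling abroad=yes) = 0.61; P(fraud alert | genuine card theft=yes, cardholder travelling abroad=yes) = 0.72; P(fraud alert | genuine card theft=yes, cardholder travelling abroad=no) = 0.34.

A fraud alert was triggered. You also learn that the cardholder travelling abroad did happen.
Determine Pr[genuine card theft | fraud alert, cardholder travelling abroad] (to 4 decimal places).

Pr[genuine card theft | fraud alert, cardholder travelling abroad] ≈ 0.1925

P(fraud alert | cardholder travelling abroad) = 0.61·0.832 + 0.72·0.168 = 0.507520 + 0.120960 = 0.628480
Restricting to configurations with genuine card theft present: 0.72·0.168 = 0.120960.
P(genuine card theft | fraud alert, cardholder travelling abroad) = 0.120960 / 0.628480 ≈ 0.1925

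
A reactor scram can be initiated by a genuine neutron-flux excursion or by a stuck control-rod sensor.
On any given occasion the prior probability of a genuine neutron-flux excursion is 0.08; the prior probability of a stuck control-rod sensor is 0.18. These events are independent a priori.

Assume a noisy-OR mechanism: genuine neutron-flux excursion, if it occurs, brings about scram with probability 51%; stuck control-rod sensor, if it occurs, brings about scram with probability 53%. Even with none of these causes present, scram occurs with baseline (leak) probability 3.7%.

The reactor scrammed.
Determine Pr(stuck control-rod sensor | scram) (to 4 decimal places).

Under noisy-OR, P(scram | causes) = 1 − (1−0.037)·∏(1−qᵢ) over the active causes.
Sum P(scram|·) weighted by the priors over the 4 (genuine neutron-flux excursion, stuck control-rod sensor) configurations:
  P(scram) = 0.037*0.92*0.82 + 0.54739*0.92*0.18 + 0.52813*0.08*0.82 + 0.778221*0.08*0.18
        = 0.027913 + 0.090648 + 0.034645 + 0.011206 = 0.164412
Keeping only the stuck control-rod sensor-present terms gives 0.101854, so
  P(stuck control-rod sensor | scram) = 0.101854 / 0.164412 ≈ 0.6195

Pr(stuck control-rod sensor | scram) ≈ 0.6195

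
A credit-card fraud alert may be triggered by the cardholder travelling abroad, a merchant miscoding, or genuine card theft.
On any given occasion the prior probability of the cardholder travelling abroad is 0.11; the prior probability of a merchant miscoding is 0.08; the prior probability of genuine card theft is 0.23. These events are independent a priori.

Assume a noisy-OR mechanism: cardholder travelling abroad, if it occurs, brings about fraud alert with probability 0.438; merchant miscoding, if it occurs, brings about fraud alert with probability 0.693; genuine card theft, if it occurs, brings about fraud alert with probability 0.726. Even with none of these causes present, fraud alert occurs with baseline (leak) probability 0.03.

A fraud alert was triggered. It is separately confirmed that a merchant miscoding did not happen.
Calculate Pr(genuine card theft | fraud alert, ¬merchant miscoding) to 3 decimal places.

Under noisy-OR, P(fraud alert | causes) = 1 − (1−0.03)·∏(1−qᵢ) over the active causes.
Numerator (weight on configurations with genuine card theft): 0.150295 + 0.021521 = 0.171816
Denominator P(fraud alert | ¬merchant miscoding): 0.03*0.89*0.77 + 0.73422*0.89*0.23 + 0.45486*0.11*0.77 + 0.850632*0.11*0.23 = 0.230902
P(genuine card theft | fraud alert, ¬merchant miscoding) = 0.171816/0.230902 ≈ 0.744

Pr(genuine card theft | fraud alert, ¬merchant miscoding) ≈ 0.744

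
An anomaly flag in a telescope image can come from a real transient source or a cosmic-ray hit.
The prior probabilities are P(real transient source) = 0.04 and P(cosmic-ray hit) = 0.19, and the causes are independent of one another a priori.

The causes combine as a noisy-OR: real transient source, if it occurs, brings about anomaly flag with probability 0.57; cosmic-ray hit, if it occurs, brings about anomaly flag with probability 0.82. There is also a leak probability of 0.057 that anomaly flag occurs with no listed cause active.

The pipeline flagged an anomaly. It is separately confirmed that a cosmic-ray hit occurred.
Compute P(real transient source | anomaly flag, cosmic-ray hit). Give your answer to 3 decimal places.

P(real transient source | anomaly flag, cosmic-ray hit) ≈ 0.044

Under noisy-OR, P(anomaly flag | causes) = 1 − (1−0.057)·∏(1−qᵢ) over the active causes.
Numerator (weight on configurations with real transient source): 0.927012·0.04 = 0.037080
Normalizer over all consistent configurations: 0.83026·0.96 + 0.927012·0.04 = 0.834130
P(real transient source | anomaly flag, cosmic-ray hit) = 0.037080/0.834130 ≈ 0.044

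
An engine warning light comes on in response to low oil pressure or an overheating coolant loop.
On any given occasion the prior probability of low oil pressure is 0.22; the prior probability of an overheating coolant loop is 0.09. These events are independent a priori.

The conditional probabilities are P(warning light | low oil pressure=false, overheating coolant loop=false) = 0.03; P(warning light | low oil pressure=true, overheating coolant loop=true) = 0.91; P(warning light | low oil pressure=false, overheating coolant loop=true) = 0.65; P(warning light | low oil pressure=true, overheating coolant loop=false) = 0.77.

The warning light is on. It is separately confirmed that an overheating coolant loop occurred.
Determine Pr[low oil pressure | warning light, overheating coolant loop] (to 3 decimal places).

Pr[low oil pressure | warning light, overheating coolant loop] ≈ 0.283

By total probability over both values of low oil pressure:
  P(warning light | overheating coolant loop) = 0.65·0.78 + 0.91·0.22
        = 0.507000 + 0.200200 = 0.707200
Keeping only the low oil pressure-present terms gives 0.200200, so
  P(low oil pressure | warning light, overheating coolant loop) = 0.200200 / 0.707200 ≈ 0.283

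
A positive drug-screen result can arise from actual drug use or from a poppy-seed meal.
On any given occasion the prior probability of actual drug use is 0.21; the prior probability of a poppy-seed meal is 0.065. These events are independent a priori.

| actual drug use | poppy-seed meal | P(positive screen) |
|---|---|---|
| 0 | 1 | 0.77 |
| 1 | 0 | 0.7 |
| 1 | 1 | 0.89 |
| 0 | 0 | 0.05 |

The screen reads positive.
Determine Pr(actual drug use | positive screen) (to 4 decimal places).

Pr(actual drug use | positive screen) ≈ 0.6617

By total probability over the 4 (actual drug use, poppy-seed meal) configurations:
  P(positive screen) = 0.05*0.79*0.935 + 0.77*0.79*0.065 + 0.7*0.21*0.935 + 0.89*0.21*0.065
        = 0.036933 + 0.039540 + 0.137445 + 0.012148 = 0.226066
Configurations with actual drug use contribute 0.149593, so
  P(actual drug use | positive screen) = 0.149593 / 0.226066 ≈ 0.6617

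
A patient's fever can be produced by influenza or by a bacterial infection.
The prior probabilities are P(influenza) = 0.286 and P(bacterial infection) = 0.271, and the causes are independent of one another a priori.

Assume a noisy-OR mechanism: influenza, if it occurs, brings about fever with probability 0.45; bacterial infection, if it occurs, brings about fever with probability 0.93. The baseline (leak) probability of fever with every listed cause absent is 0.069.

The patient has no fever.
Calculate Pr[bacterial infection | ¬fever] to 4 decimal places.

Pr[bacterial infection | ¬fever] ≈ 0.0254

Under noisy-OR, P(fever | causes) = 1 − (1−0.069)·∏(1−qᵢ) over the active causes.
By total probability over the 4 (influenza, bacterial infection) configurations:
  P(¬fever) = 0.931*0.714*0.729 + 0.06517*0.714*0.271 + 0.51205*0.286*0.729 + 0.035844*0.286*0.271
        = 0.484591 + 0.012610 + 0.106759 + 0.002778 = 0.606738
Configurations with bacterial infection contribute 0.015388, so
  P(bacterial infection | ¬fever) = 0.015388 / 0.606738 ≈ 0.0254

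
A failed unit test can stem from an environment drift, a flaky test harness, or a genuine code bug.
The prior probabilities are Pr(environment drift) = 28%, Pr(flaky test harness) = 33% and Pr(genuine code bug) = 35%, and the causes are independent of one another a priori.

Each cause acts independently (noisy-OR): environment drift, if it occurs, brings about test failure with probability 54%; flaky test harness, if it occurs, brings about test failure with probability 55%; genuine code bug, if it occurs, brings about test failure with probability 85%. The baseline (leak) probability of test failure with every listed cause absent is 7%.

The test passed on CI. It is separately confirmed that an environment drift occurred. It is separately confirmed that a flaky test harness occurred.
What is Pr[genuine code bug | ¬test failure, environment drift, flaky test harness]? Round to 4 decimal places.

Under noisy-OR, P(test failure | causes) = 1 − (1−0.07)·∏(1−qᵢ) over the active causes.
Numerator (weight on configurations with genuine code bug): 0.028876×0.35 = 0.010107
The normalizing constant is 0.19251×0.65 + 0.028876×0.35 = 0.135239
P(genuine code bug | ¬test failure, environment drift, flaky test harness) = 0.010107/0.135239 ≈ 0.0747

Pr[genuine code bug | ¬test failure, environment drift, flaky test harness] ≈ 0.0747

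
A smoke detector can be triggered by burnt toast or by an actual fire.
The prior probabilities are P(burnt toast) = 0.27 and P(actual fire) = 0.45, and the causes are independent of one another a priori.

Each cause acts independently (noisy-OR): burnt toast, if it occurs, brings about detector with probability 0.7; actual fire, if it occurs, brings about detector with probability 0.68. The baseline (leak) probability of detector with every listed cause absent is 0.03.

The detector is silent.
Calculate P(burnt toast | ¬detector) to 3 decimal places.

P(burnt toast | ¬detector) ≈ 0.100

Under noisy-OR, P(detector | causes) = 1 − (1−0.03)·∏(1−qᵢ) over the active causes.
Weight on burnt toast=true, given the evidence: 0.043214 + 0.011314 = 0.054528
Normalizer over all consistent configurations: 0.97·0.73·0.55 + 0.3104·0.73·0.45 + 0.291·0.27·0.55 + 0.09312·0.27·0.45 = 0.545949
Posterior = 0.054528 / 0.545949 ≈ 0.100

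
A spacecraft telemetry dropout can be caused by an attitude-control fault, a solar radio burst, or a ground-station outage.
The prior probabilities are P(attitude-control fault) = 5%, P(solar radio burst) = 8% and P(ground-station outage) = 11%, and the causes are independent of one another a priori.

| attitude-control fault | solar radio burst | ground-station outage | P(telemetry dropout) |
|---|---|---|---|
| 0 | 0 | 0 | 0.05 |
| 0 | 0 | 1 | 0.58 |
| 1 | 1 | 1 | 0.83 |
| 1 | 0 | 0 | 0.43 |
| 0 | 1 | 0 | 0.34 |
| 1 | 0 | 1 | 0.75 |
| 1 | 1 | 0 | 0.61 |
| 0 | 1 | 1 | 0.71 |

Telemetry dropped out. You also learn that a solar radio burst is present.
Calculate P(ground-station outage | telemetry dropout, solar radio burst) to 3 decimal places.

Weight on ground-station outage=true, given the evidence: 0.074195 + 0.004565 = 0.078760
Denominator P(telemetry dropout | solar radio burst): 0.34×0.95×0.89 + 0.71×0.95×0.11 + 0.61×0.05×0.89 + 0.83×0.05×0.11 = 0.393375
Posterior = 0.078760 / 0.393375 ≈ 0.200

P(ground-station outage | telemetry dropout, solar radio burst) ≈ 0.200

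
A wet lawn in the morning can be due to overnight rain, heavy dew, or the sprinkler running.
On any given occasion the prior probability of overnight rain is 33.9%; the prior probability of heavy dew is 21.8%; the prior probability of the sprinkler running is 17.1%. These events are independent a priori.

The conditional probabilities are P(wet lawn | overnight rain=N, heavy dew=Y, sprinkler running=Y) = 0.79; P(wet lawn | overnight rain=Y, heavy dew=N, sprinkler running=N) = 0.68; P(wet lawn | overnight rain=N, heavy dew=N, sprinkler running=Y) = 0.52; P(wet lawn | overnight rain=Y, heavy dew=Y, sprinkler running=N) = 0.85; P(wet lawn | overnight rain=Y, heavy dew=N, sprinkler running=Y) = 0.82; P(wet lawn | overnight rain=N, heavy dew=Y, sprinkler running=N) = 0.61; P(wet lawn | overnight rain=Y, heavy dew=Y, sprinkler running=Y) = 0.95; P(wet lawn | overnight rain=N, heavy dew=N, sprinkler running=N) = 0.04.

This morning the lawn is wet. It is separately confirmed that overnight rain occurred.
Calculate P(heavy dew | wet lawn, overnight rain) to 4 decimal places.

P(heavy dew | wet lawn, overnight rain) ≈ 0.2556

Numerator (weight on configurations with heavy dew): 0.153614 + 0.035414 = 0.189028
Normalizer over all consistent configurations: 0.68*0.782*0.829 + 0.82*0.782*0.171 + 0.85*0.218*0.829 + 0.95*0.218*0.171 = 0.739509
Posterior = 0.189028 / 0.739509 ≈ 0.2556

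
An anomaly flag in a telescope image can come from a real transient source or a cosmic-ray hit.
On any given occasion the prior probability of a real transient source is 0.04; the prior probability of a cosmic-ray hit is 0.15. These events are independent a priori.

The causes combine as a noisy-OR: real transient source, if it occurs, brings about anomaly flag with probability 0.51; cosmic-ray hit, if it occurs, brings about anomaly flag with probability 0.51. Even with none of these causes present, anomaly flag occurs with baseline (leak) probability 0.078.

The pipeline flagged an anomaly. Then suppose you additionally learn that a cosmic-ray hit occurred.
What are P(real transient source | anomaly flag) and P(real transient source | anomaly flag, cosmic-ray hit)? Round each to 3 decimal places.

Under noisy-OR, P(anomaly flag | causes) = 1 − (1−0.078)·∏(1−qᵢ) over the active causes.
By total probability over the 4 (real transient source, cosmic-ray hit) configurations:
  P(anomaly flag) = 0.078×0.96×0.85 + 0.54822×0.96×0.15 + 0.54822×0.04×0.85 + 0.778628×0.04×0.15
        = 0.063648 + 0.078944 + 0.018639 + 0.004672 = 0.165903
Keeping only the real transient source-present terms gives 0.023311, so
  P(real transient source | anomaly flag) = 0.023311 / 0.165903 ≈ 0.141

Now condition on the additional information:
For the numerator, keep only real transient source=true terms: 0.778628·0.04 = 0.031145
The normalizing constant is 0.54822·0.96 + 0.778628·0.04 = 0.557436
P(real transient source | anomaly flag, cosmic-ray hit) = 0.031145/0.557436 ≈ 0.056

P(real transient source | anomaly flag) ≈ 0.141; P(real transient source | anomaly flag, cosmic-ray hit) ≈ 0.056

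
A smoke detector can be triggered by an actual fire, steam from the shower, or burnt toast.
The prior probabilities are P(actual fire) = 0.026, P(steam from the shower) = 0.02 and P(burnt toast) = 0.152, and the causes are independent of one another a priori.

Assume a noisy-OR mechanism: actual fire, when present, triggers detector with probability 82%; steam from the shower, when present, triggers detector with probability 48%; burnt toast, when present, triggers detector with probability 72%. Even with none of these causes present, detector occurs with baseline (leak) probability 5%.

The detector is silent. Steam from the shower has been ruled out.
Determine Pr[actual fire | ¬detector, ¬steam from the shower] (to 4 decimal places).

Under noisy-OR, P(detector | causes) = 1 − (1−0.05)·∏(1−qᵢ) over the active causes.
P(¬detector | ¬steam from the shower) = 0.95*0.974*0.848 + 0.266*0.974*0.152 + 0.171*0.026*0.848 + 0.04788*0.026*0.152 = 0.784654 + 0.039381 + 0.003770 + 0.000189 = 0.827994
The actual fire-present share is 0.003770 + 0.000189 = 0.003959.
So P(actual fire | ¬detector, ¬steam from the shower) = 0.003959/0.827994 ≈ 0.0048.

Pr[actual fire | ¬detector, ¬steam from the shower] ≈ 0.0048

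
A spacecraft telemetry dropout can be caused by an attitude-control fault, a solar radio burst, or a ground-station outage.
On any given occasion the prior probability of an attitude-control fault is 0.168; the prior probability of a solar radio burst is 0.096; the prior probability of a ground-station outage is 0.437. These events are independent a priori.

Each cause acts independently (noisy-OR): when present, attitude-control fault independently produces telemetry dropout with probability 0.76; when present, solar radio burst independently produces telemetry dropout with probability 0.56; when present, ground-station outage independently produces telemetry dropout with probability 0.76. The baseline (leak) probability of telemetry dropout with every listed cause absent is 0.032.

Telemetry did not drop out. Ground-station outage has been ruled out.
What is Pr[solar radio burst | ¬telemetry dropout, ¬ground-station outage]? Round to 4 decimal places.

Under noisy-OR, P(telemetry dropout | causes) = 1 − (1−0.032)·∏(1−qᵢ) over the active causes.
Weight on solar radio burst=true, given the evidence: 0.034019 + 0.001649 = 0.035668
Normalizer over all consistent configurations: 0.968·0.832·0.904 + 0.42592·0.832·0.096 + 0.23232·0.168·0.904 + 0.102221·0.168·0.096 = 0.799011
Posterior = 0.035668 / 0.799011 ≈ 0.0446

Pr[solar radio burst | ¬telemetry dropout, ¬ground-station outage] ≈ 0.0446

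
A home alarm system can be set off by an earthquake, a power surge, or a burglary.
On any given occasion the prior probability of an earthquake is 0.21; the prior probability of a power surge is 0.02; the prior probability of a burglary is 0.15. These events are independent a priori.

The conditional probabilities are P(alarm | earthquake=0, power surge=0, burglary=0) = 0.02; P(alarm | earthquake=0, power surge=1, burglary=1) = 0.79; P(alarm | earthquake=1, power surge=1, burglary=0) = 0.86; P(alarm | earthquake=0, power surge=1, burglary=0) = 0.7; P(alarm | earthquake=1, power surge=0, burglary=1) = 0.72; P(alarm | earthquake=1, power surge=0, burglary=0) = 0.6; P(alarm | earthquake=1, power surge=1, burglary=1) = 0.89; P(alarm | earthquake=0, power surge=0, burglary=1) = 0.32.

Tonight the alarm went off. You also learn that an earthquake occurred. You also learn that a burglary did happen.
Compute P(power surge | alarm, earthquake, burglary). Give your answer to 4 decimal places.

P(power surge | alarm, earthquake, burglary) ≈ 0.0246

P(alarm | earthquake, burglary) = 0.72·0.98 + 0.89·0.02 = 0.705600 + 0.017800 = 0.723400
Of this, 0.017800 comes from 0.89·0.02 (the power surge=true cases).
Hence the posterior is 0.017800/0.723400 ≈ 0.0246.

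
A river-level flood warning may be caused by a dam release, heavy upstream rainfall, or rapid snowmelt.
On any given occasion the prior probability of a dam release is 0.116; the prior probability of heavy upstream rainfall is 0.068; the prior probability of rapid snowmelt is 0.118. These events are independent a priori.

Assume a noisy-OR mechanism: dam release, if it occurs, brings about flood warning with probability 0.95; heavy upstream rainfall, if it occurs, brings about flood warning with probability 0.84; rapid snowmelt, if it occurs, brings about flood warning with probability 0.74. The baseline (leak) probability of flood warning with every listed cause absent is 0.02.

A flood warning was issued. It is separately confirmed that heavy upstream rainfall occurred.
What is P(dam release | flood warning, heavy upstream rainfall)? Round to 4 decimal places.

P(dam release | flood warning, heavy upstream rainfall) ≈ 0.1320

Under noisy-OR, P(flood warning | causes) = 1 − (1−0.02)·∏(1−qᵢ) over the active causes.
P(flood warning | heavy upstream rainfall) = 0.8432*0.884*0.882 + 0.959232*0.884*0.118 + 0.99216*0.116*0.882 + 0.997962*0.116*0.118 = 0.657433 + 0.100059 + 0.101510 + 0.013660 = 0.872662
The dam release-present share is 0.101510 + 0.013660 = 0.115170.
P(dam release | flood warning, heavy upstream rainfall) = 0.115170 / 0.872662 ≈ 0.1320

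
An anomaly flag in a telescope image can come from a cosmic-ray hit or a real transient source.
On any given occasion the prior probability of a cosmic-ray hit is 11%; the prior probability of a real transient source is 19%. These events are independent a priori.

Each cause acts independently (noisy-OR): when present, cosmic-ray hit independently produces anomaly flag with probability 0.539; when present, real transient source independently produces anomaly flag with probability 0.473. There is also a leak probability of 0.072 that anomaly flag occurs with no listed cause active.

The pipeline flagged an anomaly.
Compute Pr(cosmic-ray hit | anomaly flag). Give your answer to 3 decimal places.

Under noisy-OR, P(anomaly flag | causes) = 1 − (1−0.072)·∏(1−qᵢ) over the active causes.
Enumerate the 4 (cosmic-ray hit, real transient source) configurations and weight by the priors:
  P(anomaly flag) = 0.072×0.89×0.81 + 0.510944×0.89×0.19 + 0.572192×0.11×0.81 + 0.774545×0.11×0.19
        = 0.051905 + 0.086401 + 0.050982 + 0.016188 = 0.205476
Configurations with cosmic-ray hit contribute 0.067170, so
  P(cosmic-ray hit | anomaly flag) = 0.067170 / 0.205476 ≈ 0.327

Pr(cosmic-ray hit | anomaly flag) ≈ 0.327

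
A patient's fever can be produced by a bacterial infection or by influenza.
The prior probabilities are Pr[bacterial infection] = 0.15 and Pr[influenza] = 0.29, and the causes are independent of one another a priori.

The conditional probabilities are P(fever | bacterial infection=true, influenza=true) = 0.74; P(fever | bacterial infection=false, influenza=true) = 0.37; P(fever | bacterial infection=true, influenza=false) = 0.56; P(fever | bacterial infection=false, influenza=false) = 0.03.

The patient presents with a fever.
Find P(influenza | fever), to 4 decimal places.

P(influenza | fever) ≈ 0.6135

P(fever) = 0.03·0.85·0.71 + 0.37·0.85·0.29 + 0.56·0.15·0.71 + 0.74·0.15·0.29 = 0.018105 + 0.091205 + 0.059640 + 0.032190 = 0.201140
Restricting to configurations with influenza present: 0.091205 + 0.032190 = 0.123395.
Hence the posterior is 0.123395/0.201140 ≈ 0.6135.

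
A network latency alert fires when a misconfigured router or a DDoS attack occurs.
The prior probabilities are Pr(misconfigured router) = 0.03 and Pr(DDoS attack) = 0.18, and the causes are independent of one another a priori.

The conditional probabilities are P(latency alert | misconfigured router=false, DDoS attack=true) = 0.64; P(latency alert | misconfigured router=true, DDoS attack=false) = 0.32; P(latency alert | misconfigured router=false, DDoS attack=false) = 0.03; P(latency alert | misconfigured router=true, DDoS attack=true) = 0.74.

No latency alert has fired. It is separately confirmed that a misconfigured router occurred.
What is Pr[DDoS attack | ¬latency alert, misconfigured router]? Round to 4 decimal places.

Pr[DDoS attack | ¬latency alert, misconfigured router] ≈ 0.0774

Numerator (weight on configurations with DDoS attack): 0.26×0.18 = 0.046800
Denominator P(¬latency alert | misconfigured router): 0.68×0.82 + 0.26×0.18 = 0.604400
P(DDoS attack | ¬latency alert, misconfigured router) = 0.046800/0.604400 ≈ 0.0774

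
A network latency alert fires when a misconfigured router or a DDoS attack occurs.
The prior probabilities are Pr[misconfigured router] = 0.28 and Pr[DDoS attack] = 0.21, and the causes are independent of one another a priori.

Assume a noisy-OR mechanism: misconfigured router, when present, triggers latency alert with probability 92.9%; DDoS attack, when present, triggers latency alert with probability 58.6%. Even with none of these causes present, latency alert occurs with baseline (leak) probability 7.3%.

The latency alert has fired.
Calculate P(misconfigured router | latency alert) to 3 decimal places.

P(misconfigured router | latency alert) ≈ 0.662

Under noisy-OR, P(latency alert | causes) = 1 − (1−0.073)·∏(1−qᵢ) over the active causes.
P(latency alert) = 0.073×0.72×0.79 + 0.616222×0.72×0.21 + 0.934183×0.28×0.79 + 0.972752×0.28×0.21 = 0.041522 + 0.093173 + 0.206641 + 0.057198 = 0.398534
The misconfigured router-present share is 0.206641 + 0.057198 = 0.263839.
So P(misconfigured router | latency alert) = 0.263839/0.398534 ≈ 0.662.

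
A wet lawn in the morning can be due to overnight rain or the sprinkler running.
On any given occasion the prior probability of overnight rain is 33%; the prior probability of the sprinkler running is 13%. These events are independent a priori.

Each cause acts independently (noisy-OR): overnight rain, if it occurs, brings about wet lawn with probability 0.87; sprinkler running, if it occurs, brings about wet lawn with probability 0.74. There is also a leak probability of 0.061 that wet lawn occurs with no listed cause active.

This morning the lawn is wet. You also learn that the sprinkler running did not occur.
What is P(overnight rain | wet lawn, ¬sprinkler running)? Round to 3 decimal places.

P(overnight rain | wet lawn, ¬sprinkler running) ≈ 0.876

Under noisy-OR, P(wet lawn | causes) = 1 − (1−0.061)·∏(1−qᵢ) over the active causes.
Enumerate both values of overnight rain and weight by the priors:
  P(wet lawn | ¬sprinkler running) = 0.061×0.67 + 0.87793×0.33
        = 0.040870 + 0.289717 = 0.330587
Keeping only the overnight rain-present terms gives 0.289717, so
  P(overnight rain | wet lawn, ¬sprinkler running) = 0.289717 / 0.330587 ≈ 0.876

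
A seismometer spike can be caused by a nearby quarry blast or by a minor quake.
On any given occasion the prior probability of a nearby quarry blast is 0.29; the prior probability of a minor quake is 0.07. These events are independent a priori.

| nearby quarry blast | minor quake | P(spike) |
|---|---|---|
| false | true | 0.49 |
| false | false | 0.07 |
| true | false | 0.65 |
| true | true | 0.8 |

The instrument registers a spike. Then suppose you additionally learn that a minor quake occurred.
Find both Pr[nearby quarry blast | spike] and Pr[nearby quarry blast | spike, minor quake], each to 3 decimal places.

Enumerate the 4 (nearby quarry blast, minor quake) configurations and weight by the priors:
  P(spike) = 0.07×0.71×0.93 + 0.49×0.71×0.07 + 0.65×0.29×0.93 + 0.8×0.29×0.07
        = 0.046221 + 0.024353 + 0.175305 + 0.016240 = 0.262119
Configurations with nearby quarry blast contribute 0.191545, so
  P(nearby quarry blast | spike) = 0.191545 / 0.262119 ≈ 0.731

Now condition on the additional information:
For the numerator, keep only nearby quarry blast=true terms: 0.8*0.29 = 0.232000
The normalizing constant is 0.49*0.71 + 0.8*0.29 = 0.579900
Posterior = 0.232000 / 0.579900 ≈ 0.400

Pr[nearby quarry blast | spike] ≈ 0.731; Pr[nearby quarry blast | spike, minor quake] ≈ 0.400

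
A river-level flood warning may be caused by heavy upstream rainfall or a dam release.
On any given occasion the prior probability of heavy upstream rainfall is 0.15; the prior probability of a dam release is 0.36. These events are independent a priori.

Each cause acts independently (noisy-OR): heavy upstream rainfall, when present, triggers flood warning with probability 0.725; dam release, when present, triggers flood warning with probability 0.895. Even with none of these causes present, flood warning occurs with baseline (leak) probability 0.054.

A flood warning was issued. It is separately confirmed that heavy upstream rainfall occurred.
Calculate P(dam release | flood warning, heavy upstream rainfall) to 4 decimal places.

Under noisy-OR, P(flood warning | causes) = 1 − (1−0.054)·∏(1−qᵢ) over the active causes.
Enumerate both values of dam release and weight by the priors:
  P(flood warning | heavy upstream rainfall) = 0.73985×0.64 + 0.972684×0.36
        = 0.473504 + 0.350166 = 0.823670
Keeping only the dam release-present terms gives 0.350166, so
  P(dam release | flood warning, heavy upstream rainfall) = 0.350166 / 0.823670 ≈ 0.4251

P(dam release | flood warning, heavy upstream rainfall) ≈ 0.4251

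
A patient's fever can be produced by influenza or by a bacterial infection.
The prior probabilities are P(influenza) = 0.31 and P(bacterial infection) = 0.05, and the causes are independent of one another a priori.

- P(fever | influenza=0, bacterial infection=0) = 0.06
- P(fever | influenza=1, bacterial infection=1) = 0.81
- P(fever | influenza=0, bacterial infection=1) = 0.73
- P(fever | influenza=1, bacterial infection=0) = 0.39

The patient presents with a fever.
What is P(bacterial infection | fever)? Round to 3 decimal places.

Sum P(fever|·) weighted by the priors over the 4 (influenza, bacterial infection) configurations:
  P(fever) = 0.06*0.69*0.95 + 0.73*0.69*0.05 + 0.39*0.31*0.95 + 0.81*0.31*0.05
        = 0.039330 + 0.025185 + 0.114855 + 0.012555 = 0.191925
Keeping only the bacterial infection-present terms gives 0.037740, so
  P(bacterial infection | fever) = 0.037740 / 0.191925 ≈ 0.197

P(bacterial infection | fever) ≈ 0.197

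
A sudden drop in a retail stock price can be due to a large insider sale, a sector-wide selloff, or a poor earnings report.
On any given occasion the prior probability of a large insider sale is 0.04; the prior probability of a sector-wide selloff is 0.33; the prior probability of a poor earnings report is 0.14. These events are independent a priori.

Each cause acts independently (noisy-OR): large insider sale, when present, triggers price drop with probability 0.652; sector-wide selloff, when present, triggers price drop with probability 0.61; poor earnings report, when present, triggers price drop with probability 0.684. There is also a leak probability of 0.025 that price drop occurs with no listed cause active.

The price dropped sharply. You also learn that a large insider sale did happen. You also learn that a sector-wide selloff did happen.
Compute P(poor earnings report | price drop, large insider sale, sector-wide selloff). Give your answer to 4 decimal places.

P(poor earnings report | price drop, large insider sale, sector-wide selloff) ≈ 0.1524

Under noisy-OR, P(price drop | causes) = 1 − (1−0.025)·∏(1−qᵢ) over the active causes.
Enumerate both values of poor earnings report and weight by the priors:
  P(price drop | large insider sale, sector-wide selloff) = 0.867673*0.86 + 0.958185*0.14
        = 0.746199 + 0.134146 = 0.880345
The terms with poor earnings report present sum to 0.134146, so
  P(poor earnings report | price drop, large insider sale, sector-wide selloff) = 0.134146 / 0.880345 ≈ 0.1524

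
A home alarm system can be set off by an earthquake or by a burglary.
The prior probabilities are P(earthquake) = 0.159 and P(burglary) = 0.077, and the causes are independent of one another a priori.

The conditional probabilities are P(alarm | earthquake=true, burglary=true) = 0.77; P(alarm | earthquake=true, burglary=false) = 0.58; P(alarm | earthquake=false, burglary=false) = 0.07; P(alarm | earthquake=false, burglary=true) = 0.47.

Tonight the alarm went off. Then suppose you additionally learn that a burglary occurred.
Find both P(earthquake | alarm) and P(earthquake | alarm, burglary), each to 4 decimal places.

P(earthquake | alarm) ≈ 0.5273; P(earthquake | alarm, burglary) ≈ 0.2365

Sum P(alarm|·) weighted by the priors over the 4 (earthquake, burglary) configurations:
  P(alarm) = 0.07*0.841*0.923 + 0.47*0.841*0.077 + 0.58*0.159*0.923 + 0.77*0.159*0.077
        = 0.054337 + 0.030436 + 0.085119 + 0.009427 = 0.179319
Configurations with earthquake contribute 0.094546, so
  P(earthquake | alarm) = 0.094546 / 0.179319 ≈ 0.5273

With the extra evidence:
Enumerate both values of earthquake and weight by the priors:
  P(alarm | burglary) = 0.47×0.841 + 0.77×0.159
        = 0.395270 + 0.122430 = 0.517700
The terms with earthquake present sum to 0.122430, so
  P(earthquake | alarm, burglary) = 0.122430 / 0.517700 ≈ 0.2365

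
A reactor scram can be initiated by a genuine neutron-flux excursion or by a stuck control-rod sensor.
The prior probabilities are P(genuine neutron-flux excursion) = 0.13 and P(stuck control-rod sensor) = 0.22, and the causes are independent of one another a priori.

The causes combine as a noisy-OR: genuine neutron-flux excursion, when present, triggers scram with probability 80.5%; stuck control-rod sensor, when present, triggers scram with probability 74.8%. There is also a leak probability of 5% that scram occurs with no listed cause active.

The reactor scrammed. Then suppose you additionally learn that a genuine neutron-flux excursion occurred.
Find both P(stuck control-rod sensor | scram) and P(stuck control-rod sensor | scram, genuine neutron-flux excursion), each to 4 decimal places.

P(stuck control-rod sensor | scram) ≈ 0.5973; P(stuck control-rod sensor | scram, genuine neutron-flux excursion) ≈ 0.2481

Under noisy-OR, P(scram | causes) = 1 − (1−0.05)·∏(1−qᵢ) over the active causes.
By total probability over the 4 (genuine neutron-flux excursion, stuck control-rod sensor) configurations:
  P(scram) = 0.05*0.87*0.78 + 0.7606*0.87*0.22 + 0.81475*0.13*0.78 + 0.953317*0.13*0.22
        = 0.033930 + 0.145579 + 0.082616 + 0.027265 = 0.289390
The terms with stuck control-rod sensor present sum to 0.172844, so
  P(stuck control-rod sensor | scram) = 0.172844 / 0.289390 ≈ 0.5973

Now condition on the additional information:
P(scram | genuine neutron-flux excursion) = 0.81475×0.78 + 0.953317×0.22 = 0.635505 + 0.209730 = 0.845235
Restricting to configurations with stuck control-rod sensor present: 0.953317×0.22 = 0.209730.
So P(stuck control-rod sensor | scram, genuine neutron-flux excursion) = 0.209730/0.845235 ≈ 0.2481.
Conditioning on genuine neutron-flux excursion lowers the posterior on stuck control-rod sensor: the classic explaining-away effect in a common-effect structure.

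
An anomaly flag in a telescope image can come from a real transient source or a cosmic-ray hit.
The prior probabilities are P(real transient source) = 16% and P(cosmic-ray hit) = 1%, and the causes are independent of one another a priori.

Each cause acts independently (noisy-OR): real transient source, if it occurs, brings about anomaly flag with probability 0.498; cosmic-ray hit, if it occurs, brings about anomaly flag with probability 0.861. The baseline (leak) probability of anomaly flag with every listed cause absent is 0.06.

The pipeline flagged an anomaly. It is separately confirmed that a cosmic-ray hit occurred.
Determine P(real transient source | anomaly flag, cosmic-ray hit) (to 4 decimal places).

P(real transient source | anomaly flag, cosmic-ray hit) ≈ 0.1699

Under noisy-OR, P(anomaly flag | causes) = 1 − (1−0.06)·∏(1−qᵢ) over the active causes.
P(anomaly flag | cosmic-ray hit) = 0.86934×0.84 + 0.934409×0.16 = 0.730246 + 0.149505 = 0.879751
Restricting to configurations with real transient source present: 0.934409×0.16 = 0.149505.
So P(real transient source | anomaly flag, cosmic-ray hit) = 0.149505/0.879751 ≈ 0.1699.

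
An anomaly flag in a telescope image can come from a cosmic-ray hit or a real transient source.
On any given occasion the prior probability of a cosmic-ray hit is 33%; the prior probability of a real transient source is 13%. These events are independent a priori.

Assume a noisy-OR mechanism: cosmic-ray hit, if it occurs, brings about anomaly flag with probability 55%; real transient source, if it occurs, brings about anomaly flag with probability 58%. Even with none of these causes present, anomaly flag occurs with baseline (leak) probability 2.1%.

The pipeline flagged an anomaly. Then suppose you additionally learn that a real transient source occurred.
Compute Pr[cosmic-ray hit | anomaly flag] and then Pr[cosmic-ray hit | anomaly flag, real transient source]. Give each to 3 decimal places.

Pr[cosmic-ray hit | anomaly flag] ≈ 0.755; Pr[cosmic-ray hit | anomaly flag, real transient source] ≈ 0.405

Under noisy-OR, P(anomaly flag | causes) = 1 − (1−0.021)·∏(1−qᵢ) over the active causes.
P(anomaly flag) = 0.021*0.67*0.87 + 0.58882*0.67*0.13 + 0.55945*0.33*0.87 + 0.814969*0.33*0.13 = 0.012241 + 0.051286 + 0.160618 + 0.034962 = 0.259107
Of this, 0.195580 comes from 0.160618 + 0.034962 (the cosmic-ray hit=true cases).
So P(cosmic-ray hit | anomaly flag) = 0.195580/0.259107 ≈ 0.755.

Now condition on the additional information:
For the numerator, keep only cosmic-ray hit=true terms: 0.814969×0.33 = 0.268940
Normalizer over all consistent configurations: 0.58882×0.67 + 0.814969×0.33 = 0.663449
P(cosmic-ray hit | anomaly flag, real transient source) = 0.268940/0.663449 ≈ 0.405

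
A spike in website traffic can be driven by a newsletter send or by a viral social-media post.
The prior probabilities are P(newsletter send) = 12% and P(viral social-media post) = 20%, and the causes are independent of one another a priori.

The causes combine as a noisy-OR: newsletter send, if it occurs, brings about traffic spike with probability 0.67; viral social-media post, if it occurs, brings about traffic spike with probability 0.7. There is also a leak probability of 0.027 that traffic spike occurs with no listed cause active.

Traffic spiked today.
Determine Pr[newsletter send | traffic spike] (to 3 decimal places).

Under noisy-OR, P(traffic spike | causes) = 1 − (1−0.027)·∏(1−qᵢ) over the active causes.
Sum P(traffic spike|·) weighted by the priors over the 4 (newsletter send, viral social-media post) configurations:
  P(traffic spike) = 0.027*0.88*0.8 + 0.7081*0.88*0.2 + 0.67891*0.12*0.8 + 0.903673*0.12*0.2
        = 0.019008 + 0.124626 + 0.065175 + 0.021688 = 0.230497
The terms with newsletter send present sum to 0.086863, so
  P(newsletter send | traffic spike) = 0.086863 / 0.230497 ≈ 0.377

Pr[newsletter send | traffic spike] ≈ 0.377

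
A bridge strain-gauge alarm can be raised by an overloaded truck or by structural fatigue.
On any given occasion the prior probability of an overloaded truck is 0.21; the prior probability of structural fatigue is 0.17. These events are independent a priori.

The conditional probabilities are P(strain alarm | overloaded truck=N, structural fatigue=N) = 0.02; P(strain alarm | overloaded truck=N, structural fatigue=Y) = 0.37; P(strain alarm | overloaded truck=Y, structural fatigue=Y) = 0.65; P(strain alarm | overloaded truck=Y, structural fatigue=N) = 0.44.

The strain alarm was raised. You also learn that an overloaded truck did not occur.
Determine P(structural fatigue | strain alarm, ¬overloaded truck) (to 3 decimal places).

Weight on structural fatigue=true, given the evidence: 0.37*0.17 = 0.062900
The normalizing constant is 0.02*0.83 + 0.37*0.17 = 0.079500
Posterior = 0.062900 / 0.079500 ≈ 0.791

P(structural fatigue | strain alarm, ¬overloaded truck) ≈ 0.791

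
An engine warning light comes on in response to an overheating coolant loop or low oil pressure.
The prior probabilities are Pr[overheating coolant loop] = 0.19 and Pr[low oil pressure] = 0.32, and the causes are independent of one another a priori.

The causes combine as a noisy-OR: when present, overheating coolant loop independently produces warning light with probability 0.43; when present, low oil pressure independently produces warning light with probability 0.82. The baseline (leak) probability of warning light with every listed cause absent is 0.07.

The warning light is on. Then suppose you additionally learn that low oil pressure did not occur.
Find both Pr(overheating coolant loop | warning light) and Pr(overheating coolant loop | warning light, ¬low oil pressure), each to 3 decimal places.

Pr(overheating coolant loop | warning light) ≈ 0.313; Pr(overheating coolant loop | warning light, ¬low oil pressure) ≈ 0.612

Under noisy-OR, P(warning light | causes) = 1 − (1−0.07)·∏(1−qᵢ) over the active causes.
Enumerate the 4 (overheating coolant loop, low oil pressure) configurations and weight by the priors:
  P(warning light) = 0.07*0.81*0.68 + 0.8326*0.81*0.32 + 0.4699*0.19*0.68 + 0.904582*0.19*0.32
        = 0.038556 + 0.215810 + 0.060711 + 0.054999 = 0.370076
Configurations with overheating coolant loop contribute 0.115710, so
  P(overheating coolant loop | warning light) = 0.115710 / 0.370076 ≈ 0.313

Now condition on the additional information:
P(warning light | ¬low oil pressure) = 0.07*0.81 + 0.4699*0.19 = 0.056700 + 0.089281 = 0.145981
The overheating coolant loop-present share is 0.4699*0.19 = 0.089281.
So P(overheating coolant loop | warning light, ¬low oil pressure) = 0.089281/0.145981 ≈ 0.612.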